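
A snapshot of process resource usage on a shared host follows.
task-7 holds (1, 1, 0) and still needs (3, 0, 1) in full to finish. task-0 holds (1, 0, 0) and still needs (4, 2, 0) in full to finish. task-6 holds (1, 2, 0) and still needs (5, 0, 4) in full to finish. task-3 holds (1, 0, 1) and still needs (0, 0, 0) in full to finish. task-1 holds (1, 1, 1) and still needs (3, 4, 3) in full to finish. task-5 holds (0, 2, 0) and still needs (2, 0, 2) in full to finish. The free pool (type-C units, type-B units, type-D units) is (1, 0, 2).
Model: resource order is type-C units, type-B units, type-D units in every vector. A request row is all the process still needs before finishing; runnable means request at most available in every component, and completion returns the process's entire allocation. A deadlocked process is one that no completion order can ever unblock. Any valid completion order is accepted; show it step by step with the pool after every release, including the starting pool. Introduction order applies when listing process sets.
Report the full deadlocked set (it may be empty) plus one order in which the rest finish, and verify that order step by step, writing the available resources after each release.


Deadlocked: task-7, task-0, task-6 and task-1.
Key observation: after task-3, task-5 complete, (2, 2, 3) is the best the pool ever gets, yet each leftover process wants more type-C units.
The rest can finish in the order task-3, task-5. Walking it through:
  pool = (1, 0, 2)
  task-3 needs (0, 0, 0) <= (1, 0, 2) -> finishes; pool += (1, 0, 1) = (2, 0, 3)
  task-5 needs (2, 0, 2) <= (2, 0, 3) -> finishes; pool += (0, 2, 0) = (2, 2, 3)
The stuck group stays short no matter what:
  blocked: task-7 wants (3, 0, 1), pool (2, 2, 3) — not enough type-C units
  blocked: task-0 wants (4, 2, 0), pool (2, 2, 3) — not enough type-C units
  blocked: task-6 wants (5, 0, 4), pool (2, 2, 3) — not enough type-C units and type-D units
  blocked: task-1 wants (3, 4, 3), pool (2, 2, 3) — not enough type-C units and type-B units


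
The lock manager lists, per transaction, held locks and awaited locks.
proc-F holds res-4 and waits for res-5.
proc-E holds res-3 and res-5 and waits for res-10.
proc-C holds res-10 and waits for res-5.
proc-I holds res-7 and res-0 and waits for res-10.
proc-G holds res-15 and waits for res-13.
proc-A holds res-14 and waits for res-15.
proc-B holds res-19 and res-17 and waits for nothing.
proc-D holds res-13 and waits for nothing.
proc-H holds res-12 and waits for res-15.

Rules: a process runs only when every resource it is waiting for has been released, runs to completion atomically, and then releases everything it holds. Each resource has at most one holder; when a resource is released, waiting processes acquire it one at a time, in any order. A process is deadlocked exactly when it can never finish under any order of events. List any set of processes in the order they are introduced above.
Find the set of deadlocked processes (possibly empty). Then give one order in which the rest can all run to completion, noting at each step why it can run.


Deadlocked set: proc-F, proc-E, proc-C and proc-I.
Key observation: nobody on the ring proc-E -> proc-C -> proc-E can start until another member finishes, which never happens; proc-F and proc-I wait into the deadlock from upstream.
A valid finishing order for the others: proc-D, proc-B, proc-G, proc-A, proc-H.
Check, step by step:
  run proc-D (it waits on nothing); releases res-13
  run proc-B (it waits on nothing); releases res-19 and res-17
  run proc-G (all its waits — res-13 — are resolved); releases res-15
  run proc-A (all its waits — res-15 — are resolved); releases res-14
  run proc-H (all its waits — res-15 — are resolved); releases res-12


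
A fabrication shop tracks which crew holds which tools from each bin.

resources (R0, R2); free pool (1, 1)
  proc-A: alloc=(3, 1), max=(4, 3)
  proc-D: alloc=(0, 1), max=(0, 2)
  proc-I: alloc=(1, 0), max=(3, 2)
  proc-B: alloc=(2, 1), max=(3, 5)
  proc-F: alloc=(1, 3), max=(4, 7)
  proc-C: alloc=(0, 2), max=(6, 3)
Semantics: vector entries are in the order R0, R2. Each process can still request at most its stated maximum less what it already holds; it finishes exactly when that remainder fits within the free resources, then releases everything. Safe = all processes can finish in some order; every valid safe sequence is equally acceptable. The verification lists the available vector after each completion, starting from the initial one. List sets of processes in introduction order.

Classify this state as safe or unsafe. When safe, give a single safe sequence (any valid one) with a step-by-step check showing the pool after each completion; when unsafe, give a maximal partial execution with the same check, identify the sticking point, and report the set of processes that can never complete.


UNSAFE.
Key observation: after proc-D, proc-A, proc-I the pool peaks at (5, 3), and each blocked process is short somewhere: proc-B on R2; proc-F on R2; proc-C on R0.
Going as far as possible: proc-D, proc-A, proc-I; after that, nothing fits. Walking it through:
  pool = (1, 1)
  run proc-D (needs (0, 1), free (1, 1)); after release of (0, 1) the pool is (1, 2)
  run proc-A (needs (1, 2), free (1, 2)); after release of (3, 1) the pool is (4, 3)
  run proc-I (needs (2, 2), free (4, 3)); after release of (1, 0) the pool is (5, 3)
  proc-B cannot run: need (1, 4) vs free (5, 3) (insufficient R2)
  proc-F cannot run: need (3, 4) vs free (5, 3) (insufficient R2)
  proc-C cannot run: need (6, 1) vs free (5, 3) (insufficient R0)
Never able to finish: proc-B, proc-F and proc-C.


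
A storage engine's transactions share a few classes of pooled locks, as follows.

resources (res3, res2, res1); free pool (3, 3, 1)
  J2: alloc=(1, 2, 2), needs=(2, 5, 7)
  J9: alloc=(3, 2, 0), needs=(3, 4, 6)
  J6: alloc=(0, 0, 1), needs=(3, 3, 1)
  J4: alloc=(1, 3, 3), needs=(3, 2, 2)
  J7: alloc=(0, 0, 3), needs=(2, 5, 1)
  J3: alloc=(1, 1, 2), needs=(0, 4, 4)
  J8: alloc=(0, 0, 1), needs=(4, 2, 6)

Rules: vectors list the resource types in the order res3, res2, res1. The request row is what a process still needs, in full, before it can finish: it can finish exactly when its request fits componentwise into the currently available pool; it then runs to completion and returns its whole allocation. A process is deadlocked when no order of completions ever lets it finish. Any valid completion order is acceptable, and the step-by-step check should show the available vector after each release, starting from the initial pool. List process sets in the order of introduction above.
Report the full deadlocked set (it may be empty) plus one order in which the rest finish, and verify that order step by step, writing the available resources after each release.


The deadlocked set is empty.
Key observation: J6 fits the free pool immediately, and its release cascades until everyone finishes.
A valid finishing order for the others: J6, J4, J7, J3, J8, J9, J2. Verifying each step:
  pool = (3, 3, 1)
  J6: need (3, 3, 1) fits (3, 3, 1); releases (0, 0, 1), pool now (3, 3, 2)
  J4: need (3, 2, 2) fits (3, 3, 2); releases (1, 3, 3), pool now (4, 6, 5)
  J7: need (2, 5, 1) fits (4, 6, 5); releases (0, 0, 3), pool now (4, 6, 8)
  J3: need (0, 4, 4) fits (4, 6, 8); releases (1, 1, 2), pool now (5, 7, 10)
  J8: need (4, 2, 6) fits (5, 7, 10); releases (0, 0, 1), pool now (5, 7, 11)
  J9: need (3, 4, 6) fits (5, 7, 11); releases (3, 2, 0), pool now (8, 9, 11)
  J2: need (2, 5, 7) fits (8, 9, 11); releases (1, 2, 2), pool now (9, 11, 13)


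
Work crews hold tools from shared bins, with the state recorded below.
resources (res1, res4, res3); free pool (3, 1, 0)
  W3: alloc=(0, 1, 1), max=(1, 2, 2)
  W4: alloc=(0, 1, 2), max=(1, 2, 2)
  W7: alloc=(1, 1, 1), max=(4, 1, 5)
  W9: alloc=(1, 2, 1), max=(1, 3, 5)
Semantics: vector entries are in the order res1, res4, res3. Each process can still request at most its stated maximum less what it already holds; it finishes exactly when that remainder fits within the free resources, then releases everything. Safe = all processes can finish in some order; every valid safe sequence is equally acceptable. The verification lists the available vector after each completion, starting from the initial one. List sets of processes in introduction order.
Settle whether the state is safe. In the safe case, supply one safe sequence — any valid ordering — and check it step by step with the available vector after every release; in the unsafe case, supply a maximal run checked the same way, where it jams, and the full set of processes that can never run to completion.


UNSAFE — no complete ordering exists.
Key observation: after W4, W3 complete, (3, 3, 3) is the best the pool ever gets, yet each leftover process wants more res3.
A maximal execution: W4, W3 — then nothing else fits. Walking it through:
  pool = (3, 1, 0)
  W4 needs (1, 1, 0) <= (3, 1, 0) -> finishes; pool += (0, 1, 2) = (3, 2, 2)
  W3 needs (1, 1, 1) <= (3, 2, 2) -> finishes; pool += (0, 1, 1) = (3, 3, 3)
  blocked: W7 wants (3, 0, 4), pool (3, 3, 3) — not enough res3
  blocked: W9 wants (0, 1, 4), pool (3, 3, 3) — not enough res3
Permanently blocked: W7 and W9.


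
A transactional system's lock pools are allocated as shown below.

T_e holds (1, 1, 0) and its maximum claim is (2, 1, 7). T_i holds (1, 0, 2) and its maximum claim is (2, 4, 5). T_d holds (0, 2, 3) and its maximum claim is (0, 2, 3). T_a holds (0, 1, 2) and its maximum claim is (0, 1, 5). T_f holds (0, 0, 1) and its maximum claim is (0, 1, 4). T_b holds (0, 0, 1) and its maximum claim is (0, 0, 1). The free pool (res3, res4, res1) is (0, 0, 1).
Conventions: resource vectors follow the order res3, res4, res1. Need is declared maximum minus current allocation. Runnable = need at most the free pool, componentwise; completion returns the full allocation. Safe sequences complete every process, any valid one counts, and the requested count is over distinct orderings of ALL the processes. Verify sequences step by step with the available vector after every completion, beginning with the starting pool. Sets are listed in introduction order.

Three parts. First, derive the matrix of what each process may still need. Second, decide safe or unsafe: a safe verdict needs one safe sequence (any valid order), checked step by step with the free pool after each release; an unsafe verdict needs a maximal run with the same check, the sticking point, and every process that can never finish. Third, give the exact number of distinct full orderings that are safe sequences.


(1) Outstanding need per process (order res3, res4, res1):
  T_e: (1, 0, 7)
  T_i: (1, 4, 3)
  T_d: (0, 0, 0)
  T_a: (0, 0, 3)
  T_f: (0, 1, 3)
  T_b: (0, 0, 0)
(2) The state is UNSAFE.
Key observation: after T_b, T_d, T_f, T_a complete, (0, 3, 8) is the best the pool ever gets, yet each leftover process wants more res3.
The run T_b, T_d, T_f, T_a cannot be extended any further. Step-by-step check:
  pool = (0, 0, 1)
  T_b needs (0, 0, 0) <= (0, 0, 1) -> finishes; pool += (0, 0, 1) = (0, 0, 2)
  T_d needs (0, 0, 0) <= (0, 0, 2) -> finishes; pool += (0, 2, 3) = (0, 2, 5)
  T_f needs (0, 1, 3) <= (0, 2, 5) -> finishes; pool += (0, 0, 1) = (0, 2, 6)
  T_a needs (0, 0, 3) <= (0, 2, 6) -> finishes; pool += (0, 1, 2) = (0, 3, 8)
  blocked: T_e wants (1, 0, 7), pool (0, 3, 8) — not enough res3
  blocked: T_i wants (1, 4, 3), pool (0, 3, 8) — not enough res3 and res4
Never able to finish: T_e and T_i.
(3) Exactly 0 of the possible complete orderings are safe sequences.


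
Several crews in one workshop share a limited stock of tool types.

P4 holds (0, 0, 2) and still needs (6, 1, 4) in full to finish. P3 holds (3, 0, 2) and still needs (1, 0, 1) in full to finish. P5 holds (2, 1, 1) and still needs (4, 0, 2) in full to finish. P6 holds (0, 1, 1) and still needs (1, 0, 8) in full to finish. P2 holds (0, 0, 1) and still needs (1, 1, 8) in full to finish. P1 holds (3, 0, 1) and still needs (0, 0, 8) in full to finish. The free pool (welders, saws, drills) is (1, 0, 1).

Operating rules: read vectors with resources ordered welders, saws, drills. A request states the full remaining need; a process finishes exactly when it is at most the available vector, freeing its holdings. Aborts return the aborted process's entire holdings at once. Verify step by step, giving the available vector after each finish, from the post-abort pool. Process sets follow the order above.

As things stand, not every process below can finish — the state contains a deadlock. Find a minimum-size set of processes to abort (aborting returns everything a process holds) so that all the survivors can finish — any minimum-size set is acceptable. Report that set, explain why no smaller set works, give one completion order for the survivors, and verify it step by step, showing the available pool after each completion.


The answer: abort P2 and P1.
Key observation: no ordering could ever have run P6 before the abort of P2 and P1; with (3, 0, 2) back in the pool it fits at step 4.
No one abort is enough; case by case: P4 alone leaves P6 blocked (short on drills); P3 alone leaves P6 blocked (short on drills); P5 alone leaves P6 blocked (short on drills); P6 alone leaves P2 blocked (short on drills); P2 alone leaves P6 blocked (short on drills); P1 alone leaves P6 blocked (short on drills).
The survivors complete as P5, P4, P3, P6. Walking it through (starting from the post-abort pool):
  pool = (4, 0, 3)
  P5: need (4, 0, 2) fits (4, 0, 3); releases (2, 1, 1), pool now (6, 1, 4)
  P4: need (6, 1, 4) fits (6, 1, 4); releases (0, 0, 2), pool now (6, 1, 6)
  P3: need (1, 0, 1) fits (6, 1, 6); releases (3, 0, 2), pool now (9, 1, 8)
  P6: need (1, 0, 8) fits (9, 1, 8); releases (0, 1, 1), pool now (9, 2, 9)


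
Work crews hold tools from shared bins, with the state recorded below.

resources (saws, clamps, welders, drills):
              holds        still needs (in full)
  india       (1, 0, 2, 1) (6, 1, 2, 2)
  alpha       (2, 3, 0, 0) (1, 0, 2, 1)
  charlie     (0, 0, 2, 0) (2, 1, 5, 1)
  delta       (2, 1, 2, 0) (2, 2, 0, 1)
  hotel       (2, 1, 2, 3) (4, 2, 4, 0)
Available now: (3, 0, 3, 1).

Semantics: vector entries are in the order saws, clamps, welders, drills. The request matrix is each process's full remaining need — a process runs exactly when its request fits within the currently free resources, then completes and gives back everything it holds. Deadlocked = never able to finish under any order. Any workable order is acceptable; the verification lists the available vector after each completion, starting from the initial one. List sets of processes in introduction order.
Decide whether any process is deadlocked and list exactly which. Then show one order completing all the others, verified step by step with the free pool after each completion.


The deadlocked set is empty.
Key observation: starting with alpha, each completion frees enough for the next — no one is permanently blocked.
One completion order for the rest: alpha, delta, hotel, india, charlie. Verifying each step:
  pool = (3, 0, 3, 1)
  run alpha (needs (1, 0, 2, 1), free (3, 0, 3, 1)); after release of (2, 3, 0, 0) the pool is (5, 3, 3, 1)
  run delta (needs (2, 2, 0, 1), free (5, 3, 3, 1)); after release of (2, 1, 2, 0) the pool is (7, 4, 5, 1)
  run hotel (needs (4, 2, 4, 0), free (7, 4, 5, 1)); after release of (2, 1, 2, 3) the pool is (9, 5, 7, 4)
  run india (needs (6, 1, 2, 2), free (9, 5, 7, 4)); after release of (1, 0, 2, 1) the pool is (10, 5, 9, 5)
  run charlie (needs (2, 1, 5, 1), free (10, 5, 9, 5)); after release of (0, 0, 2, 0) the pool is (10, 5, 11, 5)


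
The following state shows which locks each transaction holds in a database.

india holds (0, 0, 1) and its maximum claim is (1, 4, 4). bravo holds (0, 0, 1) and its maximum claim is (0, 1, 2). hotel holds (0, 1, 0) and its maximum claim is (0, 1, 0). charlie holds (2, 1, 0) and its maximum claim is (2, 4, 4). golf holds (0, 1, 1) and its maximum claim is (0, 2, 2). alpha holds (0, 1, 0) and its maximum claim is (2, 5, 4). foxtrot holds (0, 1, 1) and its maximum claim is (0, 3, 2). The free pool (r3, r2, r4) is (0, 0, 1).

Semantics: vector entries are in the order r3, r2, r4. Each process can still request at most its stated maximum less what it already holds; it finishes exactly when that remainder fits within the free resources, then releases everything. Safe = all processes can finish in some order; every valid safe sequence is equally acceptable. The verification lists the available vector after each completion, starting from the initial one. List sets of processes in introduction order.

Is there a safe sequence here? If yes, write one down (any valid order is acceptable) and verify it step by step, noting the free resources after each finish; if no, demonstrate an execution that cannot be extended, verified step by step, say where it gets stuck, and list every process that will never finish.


SAFE — a valid safe sequence is hotel, golf, bravo, foxtrot, charlie, india, alpha.
Key observation: the first exact fit in this order is golf — it needs (0, 1, 1) with (0, 1, 1) free, meeting a requested resource to the last unit.
Check, step by step:
  pool = (0, 0, 1)
  hotel: need (0, 0, 0) fits (0, 0, 1); releases (0, 1, 0), pool now (0, 1, 1)
  golf: need (0, 1, 1) fits (0, 1, 1); releases (0, 1, 1), pool now (0, 2, 2)
  bravo: need (0, 1, 1) fits (0, 2, 2); releases (0, 0, 1), pool now (0, 2, 3)
  foxtrot: need (0, 2, 1) fits (0, 2, 3); releases (0, 1, 1), pool now (0, 3, 4)
  charlie: need (0, 3, 4) fits (0, 3, 4); releases (2, 1, 0), pool now (2, 4, 4)
  india: need (1, 4, 3) fits (2, 4, 4); releases (0, 0, 1), pool now (2, 4, 5)
  alpha: need (2, 4, 4) fits (2, 4, 5); releases (0, 1, 0), pool now (2, 5, 5)


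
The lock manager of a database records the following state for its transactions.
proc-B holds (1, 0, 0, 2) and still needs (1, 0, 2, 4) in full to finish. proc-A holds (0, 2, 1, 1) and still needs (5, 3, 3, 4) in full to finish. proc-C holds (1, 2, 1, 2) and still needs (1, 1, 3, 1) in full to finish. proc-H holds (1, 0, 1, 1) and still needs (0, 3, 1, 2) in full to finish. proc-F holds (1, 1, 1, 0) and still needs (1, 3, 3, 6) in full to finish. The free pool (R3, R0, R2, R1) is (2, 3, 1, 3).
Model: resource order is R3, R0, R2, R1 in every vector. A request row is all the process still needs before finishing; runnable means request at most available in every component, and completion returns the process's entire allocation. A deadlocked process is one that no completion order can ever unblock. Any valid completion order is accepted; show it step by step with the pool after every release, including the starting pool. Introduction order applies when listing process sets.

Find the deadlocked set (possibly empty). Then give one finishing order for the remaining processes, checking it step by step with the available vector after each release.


The deadlocked set is proc-A, proc-C and proc-F.
Key observation: once proc-H, proc-B finish, the pool peaks at (4, 3, 2, 6) — and every remaining process still needs more R2 than that.
One completion order for the rest: proc-H, proc-B. Walking it through:
  pool = (2, 3, 1, 3)
  proc-H: need (0, 3, 1, 2) fits (2, 3, 1, 3); releases (1, 0, 1, 1), pool now (3, 3, 2, 4)
  proc-B: need (1, 0, 2, 4) fits (3, 3, 2, 4); releases (1, 0, 0, 2), pool now (4, 3, 2, 6)
The blocked processes can never fit:
  blocked: proc-A wants (5, 3, 3, 4), pool (4, 3, 2, 6) — not enough R3 and R2
  blocked: proc-C wants (1, 1, 3, 1), pool (4, 3, 2, 6) — not enough R2
  blocked: proc-F wants (1, 3, 3, 6), pool (4, 3, 2, 6) — not enough R2


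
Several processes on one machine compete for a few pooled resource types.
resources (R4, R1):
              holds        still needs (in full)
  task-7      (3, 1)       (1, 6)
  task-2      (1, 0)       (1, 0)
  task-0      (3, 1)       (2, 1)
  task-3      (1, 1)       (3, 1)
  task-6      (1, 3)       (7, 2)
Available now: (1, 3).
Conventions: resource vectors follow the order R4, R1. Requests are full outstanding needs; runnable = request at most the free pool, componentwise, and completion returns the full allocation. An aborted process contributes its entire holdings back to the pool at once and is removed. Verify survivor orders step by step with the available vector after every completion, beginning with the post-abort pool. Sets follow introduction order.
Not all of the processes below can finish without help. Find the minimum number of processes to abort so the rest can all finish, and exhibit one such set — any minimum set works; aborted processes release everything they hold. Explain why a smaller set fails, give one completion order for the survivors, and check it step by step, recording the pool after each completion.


Abort task-6.
Key observation: task-7 could never have finished before the abort; with (1, 3) returned by task-6, it fits at step 1.
Minimality: the empty abort set fails — the state is deadlocked as it stands.
One survivor order: task-7, task-3, task-2, task-0. Verifying each step (post-abort pool first):
  pool = (2, 6)
  task-7: need (1, 6) fits (2, 6); releases (3, 1), pool now (5, 7)
  task-3: need (3, 1) fits (5, 7); releases (1, 1), pool now (6, 8)
  task-2: need (1, 0) fits (6, 8); releases (1, 0), pool now (7, 8)
  task-0: need (2, 1) fits (7, 8); releases (3, 1), pool now (10, 9)


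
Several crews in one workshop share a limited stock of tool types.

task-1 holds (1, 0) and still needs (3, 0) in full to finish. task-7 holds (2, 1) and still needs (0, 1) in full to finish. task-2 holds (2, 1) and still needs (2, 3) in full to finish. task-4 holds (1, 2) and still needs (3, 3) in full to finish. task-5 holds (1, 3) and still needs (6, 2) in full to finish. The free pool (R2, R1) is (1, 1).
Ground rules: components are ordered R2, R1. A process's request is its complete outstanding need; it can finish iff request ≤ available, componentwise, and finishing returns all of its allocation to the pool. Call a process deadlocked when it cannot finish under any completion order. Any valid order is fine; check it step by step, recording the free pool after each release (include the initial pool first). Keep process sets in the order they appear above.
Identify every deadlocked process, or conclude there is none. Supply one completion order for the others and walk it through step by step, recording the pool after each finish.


The deadlocked set is task-2, task-4 and task-5.
Key observation: after task-7, task-1 the pool peaks at (4, 2), and each blocked process is short somewhere: task-2 on R1; task-4 on R1; task-5 on R2.
The rest can finish in the order task-7, task-1. Step-by-step check:
  pool = (1, 1)
  run task-7 (needs (0, 1), free (1, 1)); after release of (2, 1) the pool is (3, 2)
  run task-1 (needs (3, 0), free (3, 2)); after release of (1, 0) the pool is (4, 2)
The stuck group stays short no matter what:
  blocked: task-2 wants (2, 3), pool (4, 2) — not enough R1
  blocked: task-4 wants (3, 3), pool (4, 2) — not enough R1
  blocked: task-5 wants (6, 2), pool (4, 2) — not enough R2


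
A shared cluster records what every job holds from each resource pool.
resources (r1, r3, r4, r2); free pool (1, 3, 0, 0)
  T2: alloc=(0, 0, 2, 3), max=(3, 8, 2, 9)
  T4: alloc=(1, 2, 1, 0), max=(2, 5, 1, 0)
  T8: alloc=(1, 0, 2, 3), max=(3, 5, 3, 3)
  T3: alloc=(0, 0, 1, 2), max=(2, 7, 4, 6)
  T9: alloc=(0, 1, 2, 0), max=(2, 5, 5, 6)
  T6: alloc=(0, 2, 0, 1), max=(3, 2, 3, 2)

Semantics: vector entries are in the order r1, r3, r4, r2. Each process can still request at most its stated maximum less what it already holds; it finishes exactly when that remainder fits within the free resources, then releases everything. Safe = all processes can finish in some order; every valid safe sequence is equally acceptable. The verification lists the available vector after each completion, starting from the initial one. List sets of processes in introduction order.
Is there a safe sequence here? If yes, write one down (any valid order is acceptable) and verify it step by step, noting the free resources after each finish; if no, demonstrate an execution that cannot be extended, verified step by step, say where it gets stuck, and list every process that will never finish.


SAFE. One safe sequence: T4, T8, T6, T3, T9, T2.
Key observation: the first exact fit in this order is T4 — it needs (1, 3, 0, 0) with (1, 3, 0, 0) free, meeting a requested resource to the last unit.
Check, step by step:
  pool = (1, 3, 0, 0)
  T4: need (1, 3, 0, 0) fits (1, 3, 0, 0); releases (1, 2, 1, 0), pool now (2, 5, 1, 0)
  T8: need (2, 5, 1, 0) fits (2, 5, 1, 0); releases (1, 0, 2, 3), pool now (3, 5, 3, 3)
  T6: need (3, 0, 3, 1) fits (3, 5, 3, 3); releases (0, 2, 0, 1), pool now (3, 7, 3, 4)
  T3: need (2, 7, 3, 4) fits (3, 7, 3, 4); releases (0, 0, 1, 2), pool now (3, 7, 4, 6)
  T9: need (2, 4, 3, 6) fits (3, 7, 4, 6); releases (0, 1, 2, 0), pool now (3, 8, 6, 6)
  T2: need (3, 8, 0, 6) fits (3, 8, 6, 6); releases (0, 0, 2, 3), pool now (3, 8, 8, 9)


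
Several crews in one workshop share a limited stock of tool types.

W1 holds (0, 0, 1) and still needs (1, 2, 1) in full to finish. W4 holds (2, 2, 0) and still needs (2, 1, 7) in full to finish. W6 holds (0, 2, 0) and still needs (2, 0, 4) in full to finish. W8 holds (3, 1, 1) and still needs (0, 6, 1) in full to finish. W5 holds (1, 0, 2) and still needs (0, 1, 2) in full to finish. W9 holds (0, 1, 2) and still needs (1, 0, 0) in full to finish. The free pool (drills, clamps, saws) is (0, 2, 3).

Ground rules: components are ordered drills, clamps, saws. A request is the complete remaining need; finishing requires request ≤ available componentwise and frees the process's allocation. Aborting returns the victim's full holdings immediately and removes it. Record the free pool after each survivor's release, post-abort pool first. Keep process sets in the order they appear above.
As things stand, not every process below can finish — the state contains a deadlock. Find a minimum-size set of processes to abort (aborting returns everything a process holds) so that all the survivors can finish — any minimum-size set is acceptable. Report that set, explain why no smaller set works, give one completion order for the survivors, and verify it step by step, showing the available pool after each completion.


Abort W8.
Key observation: W6 had no path to completion before; after the abort of W8 ((3, 1, 1) returned), step 2 is where it fits.
Why nothing smaller works: aborting no one leaves the state deadlocked as given.
The survivors complete as W5, W6, W1, W4, W9. Verifying each step (starting from the post-abort pool):
  pool = (3, 3, 4)
  run W5 (needs (0, 1, 2), free (3, 3, 4)); after release of (1, 0, 2) the pool is (4, 3, 6)
  run W6 (needs (2, 0, 4), free (4, 3, 6)); after release of (0, 2, 0) the pool is (4, 5, 6)
  run W1 (needs (1, 2, 1), free (4, 5, 6)); after release of (0, 0, 1) the pool is (4, 5, 7)
  run W4 (needs (2, 1, 7), free (4, 5, 7)); after release of (2, 2, 0) the pool is (6, 7, 7)
  run W9 (needs (1, 0, 0), free (6, 7, 7)); after release of (0, 1, 2) the pool is (6, 8, 9)


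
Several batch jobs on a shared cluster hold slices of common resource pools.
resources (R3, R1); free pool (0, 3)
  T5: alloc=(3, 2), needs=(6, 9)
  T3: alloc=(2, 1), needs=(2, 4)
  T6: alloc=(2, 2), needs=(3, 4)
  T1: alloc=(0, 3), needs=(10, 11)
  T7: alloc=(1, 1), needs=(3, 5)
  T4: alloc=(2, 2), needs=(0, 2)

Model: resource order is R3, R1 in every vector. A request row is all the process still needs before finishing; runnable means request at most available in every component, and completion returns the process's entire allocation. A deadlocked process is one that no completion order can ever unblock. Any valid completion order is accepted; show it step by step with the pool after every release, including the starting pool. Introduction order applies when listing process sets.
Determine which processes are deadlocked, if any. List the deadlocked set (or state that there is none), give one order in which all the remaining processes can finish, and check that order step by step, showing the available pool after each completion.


The deadlocked set is empty.
Key observation: T4 can run right away; the returned allocation unlocks the remaining processes in turn.
A valid finishing order for the others: T4, T3, T7, T6, T5, T1. Verifying each step:
  pool = (0, 3)
  run T4 (needs (0, 2), free (0, 3)); after release of (2, 2) the pool is (2, 5)
  run T3 (needs (2, 4), free (2, 5)); after release of (2, 1) the pool is (4, 6)
  run T7 (needs (3, 5), free (4, 6)); after release of (1, 1) the pool is (5, 7)
  run T6 (needs (3, 4), free (5, 7)); after release of (2, 2) the pool is (7, 9)
  run T5 (needs (6, 9), free (7, 9)); after release of (3, 2) the pool is (10, 11)
  run T1 (needs (10, 11), free (10, 11)); after release of (0, 3) the pool is (10, 14)


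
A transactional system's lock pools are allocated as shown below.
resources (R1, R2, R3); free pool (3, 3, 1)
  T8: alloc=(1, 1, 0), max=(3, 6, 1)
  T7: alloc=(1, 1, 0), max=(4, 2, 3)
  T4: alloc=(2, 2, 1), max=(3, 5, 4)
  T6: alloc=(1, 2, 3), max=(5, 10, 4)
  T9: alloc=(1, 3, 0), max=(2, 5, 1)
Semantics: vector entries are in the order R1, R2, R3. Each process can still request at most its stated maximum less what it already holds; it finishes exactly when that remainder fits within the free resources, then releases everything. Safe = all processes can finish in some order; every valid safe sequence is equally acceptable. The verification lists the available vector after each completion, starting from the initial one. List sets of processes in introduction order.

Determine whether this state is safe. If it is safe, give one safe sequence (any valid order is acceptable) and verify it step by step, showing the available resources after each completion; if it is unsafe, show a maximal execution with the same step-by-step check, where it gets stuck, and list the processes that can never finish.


UNSAFE.
Key observation: after T9, T8 the pool peaks at (5, 7, 1), and each blocked process is short somewhere: T7 on R3; T4 on R3; T6 on R2.
A maximal execution: T9, T8 — then nothing else fits. Check, step by step:
  pool = (3, 3, 1)
  T9: need (1, 2, 1) fits (3, 3, 1); releases (1, 3, 0), pool now (4, 6, 1)
  T8: need (2, 5, 1) fits (4, 6, 1); releases (1, 1, 0), pool now (5, 7, 1)
  blocked: T7 wants (3, 1, 3), pool (5, 7, 1) — not enough R3
  blocked: T4 wants (1, 3, 3), pool (5, 7, 1) — not enough R3
  blocked: T6 wants (4, 8, 1), pool (5, 7, 1) — not enough R2
Never able to finish: T7, T4 and T6.


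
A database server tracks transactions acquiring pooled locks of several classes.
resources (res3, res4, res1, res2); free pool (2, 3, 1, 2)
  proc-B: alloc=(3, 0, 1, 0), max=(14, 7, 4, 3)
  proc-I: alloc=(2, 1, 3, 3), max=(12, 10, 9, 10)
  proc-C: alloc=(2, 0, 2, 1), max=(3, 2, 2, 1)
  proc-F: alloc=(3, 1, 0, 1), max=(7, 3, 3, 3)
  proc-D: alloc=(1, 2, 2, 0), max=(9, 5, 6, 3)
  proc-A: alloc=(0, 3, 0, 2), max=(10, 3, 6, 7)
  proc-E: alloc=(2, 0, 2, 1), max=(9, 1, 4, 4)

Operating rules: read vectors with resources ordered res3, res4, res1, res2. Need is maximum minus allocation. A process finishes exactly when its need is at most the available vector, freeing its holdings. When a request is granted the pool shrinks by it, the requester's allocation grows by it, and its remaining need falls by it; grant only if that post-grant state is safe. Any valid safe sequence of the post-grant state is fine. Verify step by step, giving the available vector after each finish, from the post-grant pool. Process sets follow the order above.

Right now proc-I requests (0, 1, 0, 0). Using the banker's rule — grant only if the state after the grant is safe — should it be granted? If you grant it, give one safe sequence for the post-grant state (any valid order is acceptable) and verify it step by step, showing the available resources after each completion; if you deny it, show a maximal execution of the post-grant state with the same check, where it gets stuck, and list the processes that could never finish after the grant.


GRANT. The post-grant state is safe; one safe sequence: proc-C, proc-F, proc-E, proc-D, proc-A, proc-I, proc-B.
Key observation: (2, 2, 1, 2) free after granting still covers proc-C first, and each release covers the next.
Step-by-step check of the post-grant state:
  pool = (2, 2, 1, 2)
  run proc-C (needs (1, 2, 0, 0), free (2, 2, 1, 2)); after release of (2, 0, 2, 1) the pool is (4, 2, 3, 3)
  run proc-F (needs (4, 2, 3, 2), free (4, 2, 3, 3)); after release of (3, 1, 0, 1) the pool is (7, 3, 3, 4)
  run proc-E (needs (7, 1, 2, 3), free (7, 3, 3, 4)); after release of (2, 0, 2, 1) the pool is (9, 3, 5, 5)
  run proc-D (needs (8, 3, 4, 3), free (9, 3, 5, 5)); after release of (1, 2, 2, 0) the pool is (10, 5, 7, 5)
  run proc-A (needs (10, 0, 6, 5), free (10, 5, 7, 5)); after release of (0, 3, 0, 2) the pool is (10, 8, 7, 7)
  run proc-I (needs (10, 8, 6, 7), free (10, 8, 7, 7)); after release of (2, 2, 3, 3) the pool is (12, 10, 10, 10)
  run proc-B (needs (11, 7, 3, 3), free (12, 10, 10, 10)); after release of (3, 0, 1, 0) the pool is (15, 10, 11, 10)


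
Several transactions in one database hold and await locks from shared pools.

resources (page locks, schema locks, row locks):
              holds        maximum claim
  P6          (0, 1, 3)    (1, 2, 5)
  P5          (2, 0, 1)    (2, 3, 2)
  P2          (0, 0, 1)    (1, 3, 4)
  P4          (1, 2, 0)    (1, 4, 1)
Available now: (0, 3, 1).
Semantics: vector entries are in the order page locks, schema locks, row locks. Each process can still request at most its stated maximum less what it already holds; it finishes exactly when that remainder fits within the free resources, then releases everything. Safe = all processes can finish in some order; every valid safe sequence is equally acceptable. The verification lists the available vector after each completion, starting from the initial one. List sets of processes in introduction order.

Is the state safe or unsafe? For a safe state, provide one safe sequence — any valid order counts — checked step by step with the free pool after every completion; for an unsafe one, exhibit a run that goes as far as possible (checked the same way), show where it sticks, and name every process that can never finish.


SAFE — a valid safe sequence is P4, P5, P6, P2.
Key observation: the order's first zero-slack moment is P4 ((0, 2, 1) needed, (0, 3, 1) free — a requested resource with nothing to spare).
Walking it through:
  pool = (0, 3, 1)
  run P4 (needs (0, 2, 1), free (0, 3, 1)); after release of (1, 2, 0) the pool is (1, 5, 1)
  run P5 (needs (0, 3, 1), free (1, 5, 1)); after release of (2, 0, 1) the pool is (3, 5, 2)
  run P6 (needs (1, 1, 2), free (3, 5, 2)); after release of (0, 1, 3) the pool is (3, 6, 5)
  run P2 (needs (1, 3, 3), free (3, 6, 5)); after release of (0, 0, 1) the pool is (3, 6, 6)


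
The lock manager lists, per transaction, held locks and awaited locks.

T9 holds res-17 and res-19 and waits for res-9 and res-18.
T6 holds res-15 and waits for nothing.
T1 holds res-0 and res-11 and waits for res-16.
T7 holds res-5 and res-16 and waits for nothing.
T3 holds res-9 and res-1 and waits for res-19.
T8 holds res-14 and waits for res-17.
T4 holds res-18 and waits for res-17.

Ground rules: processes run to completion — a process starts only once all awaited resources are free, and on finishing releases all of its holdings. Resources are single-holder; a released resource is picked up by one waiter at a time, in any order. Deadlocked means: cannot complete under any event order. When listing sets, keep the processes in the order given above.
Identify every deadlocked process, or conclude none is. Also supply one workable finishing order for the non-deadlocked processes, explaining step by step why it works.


Deadlocked: T9, T3, T8 and T4.
Key observation: the waits loop around T9 -> T3 -> T9 with no way out; T4 is caught in further circular waits and T8 waits into the deadlock from upstream.
The rest can finish in the order T7, T6, T1.
Step-by-step check:
  T7 waits on nothing -> runs at once and releases res-5 and res-16
  T6 waits on nothing -> runs at once and releases res-15
  T1 waits on res-16 — all released -> runs and releases res-0 and res-11


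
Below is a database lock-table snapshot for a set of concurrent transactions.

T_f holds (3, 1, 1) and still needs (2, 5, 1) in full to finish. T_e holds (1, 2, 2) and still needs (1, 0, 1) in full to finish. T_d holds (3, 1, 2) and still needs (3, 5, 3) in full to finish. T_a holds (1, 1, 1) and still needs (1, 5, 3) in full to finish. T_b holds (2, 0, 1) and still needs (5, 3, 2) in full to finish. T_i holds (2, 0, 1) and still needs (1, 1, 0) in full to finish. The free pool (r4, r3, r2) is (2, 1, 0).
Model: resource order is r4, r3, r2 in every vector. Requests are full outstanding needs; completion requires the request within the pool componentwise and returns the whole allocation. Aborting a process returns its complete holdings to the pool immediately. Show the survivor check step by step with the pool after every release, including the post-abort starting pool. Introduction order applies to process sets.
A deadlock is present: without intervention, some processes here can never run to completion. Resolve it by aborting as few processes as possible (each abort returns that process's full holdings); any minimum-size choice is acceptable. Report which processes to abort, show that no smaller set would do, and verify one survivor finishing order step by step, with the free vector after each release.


The answer: abort T_f and T_a.
Key observation: no ordering could ever have run T_d before the abort of T_f and T_a; with (4, 2, 2) back in the pool it fits at step 4.
Minimality, checking each single-abort alternative: T_f alone leaves T_d blocked (short on r3); T_e alone leaves T_f blocked (short on r3); T_d alone leaves T_f blocked (short on r3); T_a alone leaves T_f blocked (short on r3); T_b alone leaves T_f blocked (short on r3); T_i alone leaves T_f blocked (short on r3).
The survivors complete as T_i, T_b, T_e, T_d. Walking it through (starting from the post-abort pool):
  pool = (6, 3, 2)
  T_i needs (1, 1, 0) <= (6, 3, 2) -> finishes; pool += (2, 0, 1) = (8, 3, 3)
  T_b needs (5, 3, 2) <= (8, 3, 3) -> finishes; pool += (2, 0, 1) = (10, 3, 4)
  T_e needs (1, 0, 1) <= (10, 3, 4) -> finishes; pool += (1, 2, 2) = (11, 5, 6)
  T_d needs (3, 5, 3) <= (11, 5, 6) -> finishes; pool += (3, 1, 2) = (14, 6, 8)


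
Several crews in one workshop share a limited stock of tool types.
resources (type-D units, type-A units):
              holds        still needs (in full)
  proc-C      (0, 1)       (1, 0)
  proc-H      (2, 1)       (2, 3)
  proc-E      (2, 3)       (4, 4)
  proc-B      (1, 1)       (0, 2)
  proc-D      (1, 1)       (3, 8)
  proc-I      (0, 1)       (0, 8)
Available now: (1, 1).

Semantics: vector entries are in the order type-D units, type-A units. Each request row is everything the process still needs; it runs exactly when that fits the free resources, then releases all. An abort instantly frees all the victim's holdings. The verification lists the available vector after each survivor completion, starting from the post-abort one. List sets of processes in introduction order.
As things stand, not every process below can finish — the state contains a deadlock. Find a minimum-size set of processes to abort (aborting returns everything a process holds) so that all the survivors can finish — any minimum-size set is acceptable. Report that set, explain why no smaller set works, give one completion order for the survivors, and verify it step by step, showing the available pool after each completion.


Abort proc-D.
Key observation: the deadlocked proc-I becomes finishable only because proc-D released (1, 1); it completes at step 5 below.
Minimality: the empty abort set fails — the state is deadlocked as it stands.
The survivors complete as proc-C, proc-B, proc-H, proc-E, proc-I. Verifying each step (starting from the post-abort pool):
  pool = (2, 2)
  proc-C needs (1, 0) <= (2, 2) -> finishes; pool += (0, 1) = (2, 3)
  proc-B needs (0, 2) <= (2, 3) -> finishes; pool += (1, 1) = (3, 4)
  proc-H needs (2, 3) <= (3, 4) -> finishes; pool += (2, 1) = (5, 5)
  proc-E needs (4, 4) <= (5, 5) -> finishes; pool += (2, 3) = (7, 8)
  proc-I needs (0, 8) <= (7, 8) -> finishes; pool += (0, 1) = (7, 9)
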